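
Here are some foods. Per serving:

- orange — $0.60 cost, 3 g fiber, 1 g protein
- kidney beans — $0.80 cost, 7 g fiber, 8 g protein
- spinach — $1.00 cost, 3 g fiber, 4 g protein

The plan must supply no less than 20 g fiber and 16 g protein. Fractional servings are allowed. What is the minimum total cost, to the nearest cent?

$2.29

A basic optimal solution has at most two foods positive. Try each food alone and each pair with both targets met exactly.
orange only: max(20/3, 16/1) = 16 servings → $9.60.
kidney beans only: max(20/7, 16/8) = 2.857 servings → $2.29.
spinach only: max(20/3, 16/4) = 6.667 servings → $6.67.
orange + kidney beans with both tight: 2.824 servings and 1.647 servings → $3.01.
orange + spinach with both tight: 3.556 servings and 3.111 servings → $5.24.
kidney beans + spinach: the both-tight solution has a negative serving — not a feasible corner.
The minimum over all feasible corners is $2.29.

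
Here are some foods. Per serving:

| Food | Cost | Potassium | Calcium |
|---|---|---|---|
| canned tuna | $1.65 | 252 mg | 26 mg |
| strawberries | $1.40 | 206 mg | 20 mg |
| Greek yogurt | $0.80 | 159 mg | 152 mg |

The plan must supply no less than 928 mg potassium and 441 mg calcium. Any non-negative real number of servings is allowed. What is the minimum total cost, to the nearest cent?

$4.67

canned tuna only: max(928/252, 441/26) = 16.96 servings → $27.99.
strawberries only: max(928/206, 441/20) = 22.05 servings → $30.87.
Greek yogurt only: max(928/159, 441/152) = 5.836 servings → $4.67.
canned tuna + strawberries with both targets exact would need a negative amount; discard.
canned tuna + Greek yogurt with both tight: 2.076 servings and 2.546 servings → $5.46.
strawberries + Greek yogurt with both tight: 2.522 servings and 2.57 servings → $5.59.
Cheapest feasible corner: $4.67.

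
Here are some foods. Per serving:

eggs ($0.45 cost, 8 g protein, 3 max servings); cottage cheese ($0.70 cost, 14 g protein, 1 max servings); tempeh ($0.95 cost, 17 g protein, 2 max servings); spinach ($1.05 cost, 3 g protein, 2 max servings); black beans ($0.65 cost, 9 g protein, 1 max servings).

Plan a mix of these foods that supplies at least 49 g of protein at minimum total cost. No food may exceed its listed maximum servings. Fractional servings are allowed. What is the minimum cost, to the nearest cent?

$2.66

Cost per g of protein: cottage cheese $0.0500, tempeh $0.0559, eggs $0.0563, black beans $0.0722, spinach $0.3500.
Take 1 serving of cottage cheese: +14.0 g protein for $0.70 (total $0.70, still need 35.0 g).
Take 2 servings of tempeh: +34.0 g protein for $1.90 (total $2.60, still need 1.0 g).
Take 0.125 servings of eggs: +1.0 g protein for $0.06 (total $2.66, still need 0.0 g).
Greedy by cheapest-per-g is optimal for a single linear constraint, so the minimum cost is $2.66.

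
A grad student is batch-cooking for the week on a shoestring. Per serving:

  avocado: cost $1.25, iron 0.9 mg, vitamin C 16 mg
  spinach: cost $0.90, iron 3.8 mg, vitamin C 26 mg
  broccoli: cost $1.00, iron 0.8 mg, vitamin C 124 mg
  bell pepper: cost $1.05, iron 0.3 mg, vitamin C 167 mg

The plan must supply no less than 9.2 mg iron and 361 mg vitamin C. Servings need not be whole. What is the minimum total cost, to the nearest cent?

$3.95

Compare the cost at each extreme point of the feasible region.
avocado only: max(9.2/0.9, 361/16) = 22.56 servings → $28.20.
spinach only: max(9.2/3.8, 361/26) = 13.88 servings → $12.50.
broccoli only: max(9.2/0.8, 361/124) = 11.5 servings → $11.50.
bell pepper only: max(9.2/0.3, 361/167) = 30.67 servings → $32.20.
avocado + spinach: intersection lies outside the first quadrant.
avocado + broccoli with both tight: 8.623 servings and 1.799 servings → $12.58.
avocado + bell pepper with both tight: 9.815 servings and 1.221 servings → $13.55.
spinach + broccoli with both tight: 1.892 servings and 2.515 servings → $4.22.
spinach + bell pepper with both tight: 2.278 servings and 1.807 servings → $3.95.
broccoli + bell pepper: the both-tight solution has a negative serving — not a feasible corner.
The minimum over all feasible corners is $3.95.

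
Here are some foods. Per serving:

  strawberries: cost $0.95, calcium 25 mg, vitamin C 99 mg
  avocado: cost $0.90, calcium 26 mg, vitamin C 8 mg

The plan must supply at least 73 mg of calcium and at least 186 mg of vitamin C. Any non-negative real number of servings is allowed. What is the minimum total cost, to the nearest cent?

$2.68

An LP optimum is at a vertex; with two nutrient constraints at most two foods are used. Check each candidate.
strawberries only: max(73/25, 186/99) = 2.92 servings → $2.77.
avocado only: max(73/26, 186/8) = 23.25 servings → $20.93.
strawberries + avocado with both tight: 1.791 servings and 1.086 servings → $2.68.
The minimum over all feasible corners is $2.68.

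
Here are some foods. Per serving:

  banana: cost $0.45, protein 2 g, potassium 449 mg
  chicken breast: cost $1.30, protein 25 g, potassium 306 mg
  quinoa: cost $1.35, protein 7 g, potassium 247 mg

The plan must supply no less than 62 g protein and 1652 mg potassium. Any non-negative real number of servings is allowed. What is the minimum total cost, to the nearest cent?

banana only: max(62/2, 1652/449) = 31 servings → $13.95.
chicken breast only: max(62/25, 1652/306) = 5.399 servings → $7.02.
quinoa only: max(62/7, 1652/247) = 8.857 servings → $11.96.
banana + chicken breast with both tight: 2.104 servings and 2.312 servings → $3.95.
banana + quinoa: the both-tight solution has a negative serving — not a feasible corner.
chicken breast + quinoa with both tight: 0.9298 servings and 5.536 servings → $8.68.
The minimum over all feasible corners is $3.95.

$3.95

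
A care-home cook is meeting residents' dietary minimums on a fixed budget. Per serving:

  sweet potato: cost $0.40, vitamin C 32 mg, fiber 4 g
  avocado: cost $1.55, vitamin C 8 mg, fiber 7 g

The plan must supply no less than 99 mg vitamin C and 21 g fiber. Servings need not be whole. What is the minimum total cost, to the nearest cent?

Compare the cost at each extreme point of the feasible region.
sweet potato only: max(99/32, 21/4) = 5.25 servings → $2.10.
avocado only: max(99/8, 21/7) = 12.38 servings → $19.18.
sweet potato + avocado with both tight: 2.734 servings and 1.438 servings → $3.32.
So the least-cost plan costs $2.10.

$2.10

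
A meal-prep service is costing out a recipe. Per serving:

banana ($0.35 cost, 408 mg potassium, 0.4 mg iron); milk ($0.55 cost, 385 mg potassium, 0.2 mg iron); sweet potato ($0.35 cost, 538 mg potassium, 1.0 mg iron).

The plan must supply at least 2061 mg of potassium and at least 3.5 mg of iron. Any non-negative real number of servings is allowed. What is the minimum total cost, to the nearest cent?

The cheapest plan sits at a corner of the feasible region — with two constraints it uses at most two foods.
banana only: max(2061/408, 3.5/0.4) = 8.75 servings → $3.06.
milk only: max(2061/385, 3.5/0.2) = 17.5 servings → $9.62.
sweet potato only: max(2061/538, 3.5/1.0) = 3.831 servings → $1.34.
banana + milk with both targets exact would need a negative amount; discard.
banana + sweet potato with both tight: 0.9232 servings and 3.131 servings → $1.42.
milk + sweet potato with both tight: 0.6417 servings and 3.372 servings → $1.53.
So the least-cost plan costs $1.34.

$1.34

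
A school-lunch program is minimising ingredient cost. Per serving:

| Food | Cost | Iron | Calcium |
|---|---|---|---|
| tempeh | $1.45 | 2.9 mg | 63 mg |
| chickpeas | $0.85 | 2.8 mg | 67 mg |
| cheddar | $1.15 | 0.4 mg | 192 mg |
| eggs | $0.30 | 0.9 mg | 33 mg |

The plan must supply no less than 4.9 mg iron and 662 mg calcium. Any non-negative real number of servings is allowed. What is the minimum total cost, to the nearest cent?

At the optimum either one food covers both requirements or two foods hit both targets exactly; no other combination can be cheaper.
tempeh only: max(4.9/2.9, 662/63) = 10.51 servings → $15.24.
chickpeas only: max(4.9/2.8, 662/67) = 9.881 servings → $8.40.
cheddar only: max(4.9/0.4, 662/192) = 12.25 servings → $14.09.
eggs only: max(4.9/0.9, 662/33) = 20.06 servings → $6.02.
tempeh + chickpeas: the both-tight solution has a negative serving — not a feasible corner.
tempeh + cheddar with both tight: 1.272 servings and 3.031 servings → $5.33.
tempeh + eggs: the both-tight solution has a negative serving — not a feasible corner.
chickpeas + cheddar with both tight: 1.323 servings and 2.986 servings → $4.56.
chickpeas + eggs: intersection lies outside the first quadrant.
cheddar + eggs with both tight: 2.72 servings and 4.236 servings → $4.40.
So the least-cost plan costs $4.40.

$4.40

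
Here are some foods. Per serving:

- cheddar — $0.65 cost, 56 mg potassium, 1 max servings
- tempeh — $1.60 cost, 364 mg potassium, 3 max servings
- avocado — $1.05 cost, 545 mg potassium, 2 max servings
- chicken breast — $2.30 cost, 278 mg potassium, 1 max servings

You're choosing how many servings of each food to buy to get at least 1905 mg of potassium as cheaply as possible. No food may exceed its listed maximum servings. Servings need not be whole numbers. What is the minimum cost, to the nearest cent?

$5.68

Cost per mg of potassium: avocado $0.0019, tempeh $0.0044, chicken breast $0.0083, cheddar $0.0116.
Take 2 servings of avocado: +1090.0 mg potassium for $2.10 (total $2.10, still need 815.0 mg).
Take 2.239 servings of tempeh: +815.0 mg potassium for $3.58 (total $5.68, still need 0.0 mg).
Filling from the cheapest source first is optimal under one linear minimum: $5.68.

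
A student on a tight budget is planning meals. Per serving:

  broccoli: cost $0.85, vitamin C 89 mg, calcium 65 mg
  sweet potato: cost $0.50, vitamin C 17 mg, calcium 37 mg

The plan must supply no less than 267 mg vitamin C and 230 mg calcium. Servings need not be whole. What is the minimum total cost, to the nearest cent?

$3.01

The cheapest plan sits at a corner of the feasible region — with two constraints it uses at most two foods.
broccoli only: max(267/89, 230/65) = 3.538 servings → $3.01.
sweet potato only: max(267/17, 230/37) = 15.71 servings → $7.85.
broccoli + sweet potato with both tight: 2.728 servings and 1.424 servings → $3.03.
So the least-cost plan costs $3.01.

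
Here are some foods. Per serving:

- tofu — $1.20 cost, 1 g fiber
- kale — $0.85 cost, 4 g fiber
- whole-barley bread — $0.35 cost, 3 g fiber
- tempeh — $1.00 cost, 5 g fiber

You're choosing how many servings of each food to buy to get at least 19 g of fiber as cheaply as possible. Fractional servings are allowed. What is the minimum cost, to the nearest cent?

$2.22

Cost per g of fiber: whole-barley bread $0.1167, tempeh $0.2000, kale $0.2125, tofu $1.2000.
With no serving limits, use only whole-barley bread: 19 g / 3 g = 6.333 servings × $0.35 = $2.22.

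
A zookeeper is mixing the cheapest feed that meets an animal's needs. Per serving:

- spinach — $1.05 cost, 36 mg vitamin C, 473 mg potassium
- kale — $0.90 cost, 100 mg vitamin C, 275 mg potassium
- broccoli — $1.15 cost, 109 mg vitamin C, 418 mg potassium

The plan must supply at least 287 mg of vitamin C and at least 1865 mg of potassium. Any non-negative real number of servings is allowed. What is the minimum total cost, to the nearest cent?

$4.56

The cheapest plan sits at a corner of the feasible region — with two constraints it uses at most two foods.
spinach only: max(287/36, 1865/473) = 7.972 servings → $8.37.
kale only: max(287/100, 1865/275) = 6.782 servings → $6.10.
broccoli only: max(287/109, 1865/418) = 4.462 servings → $5.13.
spinach + kale with both tight: 2.876 servings and 1.835 servings → $4.67.
spinach + broccoli with both tight: 2.282 servings and 1.879 servings → $4.56.
kale + broccoli: intersection lies outside the first quadrant.
So the least-cost plan costs $4.56.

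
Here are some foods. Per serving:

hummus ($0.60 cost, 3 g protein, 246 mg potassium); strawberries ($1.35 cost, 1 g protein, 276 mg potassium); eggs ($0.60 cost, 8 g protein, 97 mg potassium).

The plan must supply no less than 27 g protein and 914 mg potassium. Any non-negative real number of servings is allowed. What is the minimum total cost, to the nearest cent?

$3.07

The cheapest plan sits at a corner of the feasible region — with two constraints it uses at most two foods.
hummus only: max(27/3, 914/246) = 9 servings → $5.40.
strawberries only: max(27/1, 914/276) = 27 servings → $36.45.
eggs only: max(27/8, 914/97) = 9.423 servings → $5.65.
hummus + strawberries: the both-tight solution has a negative serving — not a feasible corner.
hummus + eggs with both tight: 2.798 servings and 2.326 servings → $3.07.
strawberries + eggs with both tight: 2.223 servings and 3.097 servings → $4.86.
Cheapest feasible corner: $3.07.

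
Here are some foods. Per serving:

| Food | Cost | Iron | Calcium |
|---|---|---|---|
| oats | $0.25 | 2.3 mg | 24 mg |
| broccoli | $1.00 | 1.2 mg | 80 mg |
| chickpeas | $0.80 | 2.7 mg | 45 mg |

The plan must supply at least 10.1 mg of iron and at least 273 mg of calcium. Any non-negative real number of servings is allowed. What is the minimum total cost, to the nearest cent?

$2.84

The cheapest plan sits at a corner of the feasible region — with two constraints it uses at most two foods.
oats only: max(10.1/2.3, 273/24) = 11.38 servings → $2.84.
broccoli only: max(10.1/1.2, 273/80) = 8.417 servings → $8.42.
chickpeas only: max(10.1/2.7, 273/45) = 6.067 servings → $4.85.
oats + broccoli with both tight: 3.095 servings and 2.484 servings → $3.26.
oats + chickpeas: the both-tight solution has a negative serving — not a feasible corner.
broccoli + chickpeas with both tight: 1.744 servings and 2.965 servings → $4.12.
So the least-cost plan costs $2.84.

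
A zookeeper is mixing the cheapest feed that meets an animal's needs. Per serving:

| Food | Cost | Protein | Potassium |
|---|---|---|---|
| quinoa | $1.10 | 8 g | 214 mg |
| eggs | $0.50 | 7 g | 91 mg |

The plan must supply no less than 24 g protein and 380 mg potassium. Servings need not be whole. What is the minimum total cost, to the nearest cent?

$2.04

An LP optimum is at a vertex; with two nutrient constraints at most two foods are used. Check each candidate.
quinoa only: max(24/8, 380/214) = 3 servings → $3.30.
eggs only: max(24/7, 380/91) = 4.176 servings → $2.09.
quinoa + eggs with both tight: 0.6182 servings and 2.722 servings → $2.04.
So the least-cost plan costs $2.04.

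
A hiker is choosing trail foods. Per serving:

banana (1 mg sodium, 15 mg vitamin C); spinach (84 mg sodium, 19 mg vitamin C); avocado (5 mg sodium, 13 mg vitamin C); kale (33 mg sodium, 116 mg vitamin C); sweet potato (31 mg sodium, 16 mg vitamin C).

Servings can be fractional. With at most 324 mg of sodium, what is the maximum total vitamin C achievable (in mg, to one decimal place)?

Vitamin C per mg sodium: banana 15, kale 3.515, avocado 2.6, sweet potato 0.5161, spinach 0.2262.
With no serving limits, spend the whole sodium allowance on banana: 324 mg / 1 mg × 15 mg = 4860.0 mg.

4860.0 mg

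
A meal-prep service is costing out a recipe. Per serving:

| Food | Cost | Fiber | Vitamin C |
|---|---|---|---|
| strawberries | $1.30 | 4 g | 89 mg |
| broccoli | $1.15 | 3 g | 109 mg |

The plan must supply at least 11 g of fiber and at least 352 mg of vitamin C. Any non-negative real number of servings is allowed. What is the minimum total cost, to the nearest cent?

At the optimum either one food covers both requirements or two foods hit both targets exactly; no other combination can be cheaper.
strawberries only: max(11/4, 352/89) = 3.955 servings → $5.14.
broccoli only: max(11/3, 352/109) = 3.667 servings → $4.22.
strawberries + broccoli with both tight: 0.8462 servings and 2.538 servings → $4.02.
Cheapest feasible corner: $4.02.

$4.02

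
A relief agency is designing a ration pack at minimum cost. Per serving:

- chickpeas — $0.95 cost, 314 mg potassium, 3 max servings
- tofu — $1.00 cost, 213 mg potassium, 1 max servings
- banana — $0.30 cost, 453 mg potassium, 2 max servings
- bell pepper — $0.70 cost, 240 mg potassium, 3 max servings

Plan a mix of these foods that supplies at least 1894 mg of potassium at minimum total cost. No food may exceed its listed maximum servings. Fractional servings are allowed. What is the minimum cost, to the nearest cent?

Cost per mg of potassium: banana $0.0007, bell pepper $0.0029, chickpeas $0.0030, tofu $0.0047.
Take 2 servings of banana: +906.0 mg potassium for $0.60 (total $0.60, still need 988.0 mg).
Take 3 servings of bell pepper: +720.0 mg potassium for $2.10 (total $2.70, still need 268.0 mg).
Take 0.8535 servings of chickpeas: +268.0 mg potassium for $0.81 (total $3.51, still need 0.0 mg).
Greedy by cheapest-per-mg is optimal for a single linear constraint, so the minimum cost is $3.51.

$3.51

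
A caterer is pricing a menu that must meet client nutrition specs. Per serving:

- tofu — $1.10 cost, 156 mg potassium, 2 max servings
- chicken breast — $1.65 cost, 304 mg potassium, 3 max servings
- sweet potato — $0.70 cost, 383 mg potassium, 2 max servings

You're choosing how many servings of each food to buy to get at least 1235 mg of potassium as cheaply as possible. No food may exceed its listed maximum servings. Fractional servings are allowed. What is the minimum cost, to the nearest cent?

Cost per mg of potassium: sweet potato $0.0018, chicken breast $0.0054, tofu $0.0071.
Take 2 servings of sweet potato: +766.0 mg potassium for $1.40 (total $1.40, still need 469.0 mg).
Take 1.543 servings of chicken breast: +469.0 mg potassium for $2.55 (total $3.95, still need 0.0 mg).
Greedy by cheapest-per-mg is optimal for a single linear constraint, so the minimum cost is $3.95.

$3.95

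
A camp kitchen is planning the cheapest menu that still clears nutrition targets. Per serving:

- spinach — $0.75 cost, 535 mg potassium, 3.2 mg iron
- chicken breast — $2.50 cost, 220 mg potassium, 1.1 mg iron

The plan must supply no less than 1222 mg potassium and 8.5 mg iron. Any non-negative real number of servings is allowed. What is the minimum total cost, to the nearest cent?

$1.99

The cheapest plan sits at a corner of the feasible region — with two constraints it uses at most two foods.
spinach only: max(1222/535, 8.5/3.2) = 2.656 servings → $1.99.
chicken breast only: max(1222/220, 8.5/1.1) = 7.727 servings → $19.32.
spinach + chicken breast: the both-tight solution has a negative serving — not a feasible corner.
Cheapest feasible corner: $1.99.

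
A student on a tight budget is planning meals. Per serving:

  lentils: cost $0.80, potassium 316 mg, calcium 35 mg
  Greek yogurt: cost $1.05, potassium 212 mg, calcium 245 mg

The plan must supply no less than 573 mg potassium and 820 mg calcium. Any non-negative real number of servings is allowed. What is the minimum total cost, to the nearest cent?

With two linear requirements the optimum uses one or two foods; enumerate the corners.
lentils only: max(573/316, 820/35) = 23.43 servings → $18.74.
Greek yogurt only: max(573/212, 820/245) = 3.347 servings → $3.51.
lentils + Greek yogurt: the both-tight solution has a negative serving — not a feasible corner.
So the least-cost plan costs $3.51.

$3.51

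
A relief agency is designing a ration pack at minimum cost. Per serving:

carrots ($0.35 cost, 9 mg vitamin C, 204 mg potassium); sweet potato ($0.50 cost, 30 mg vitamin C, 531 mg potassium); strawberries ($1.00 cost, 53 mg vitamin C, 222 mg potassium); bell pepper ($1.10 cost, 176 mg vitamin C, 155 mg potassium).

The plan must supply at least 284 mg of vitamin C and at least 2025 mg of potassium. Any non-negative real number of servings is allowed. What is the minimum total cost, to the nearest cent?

$2.87

A basic optimal solution has at most two foods positive. Try each food alone and each pair with both targets met exactly.
carrots only: max(284/9, 2025/204) = 31.56 servings → $11.04.
sweet potato only: max(284/30, 2025/531) = 9.467 servings → $4.73.
strawberries only: max(284/53, 2025/222) = 9.122 servings → $9.12.
bell pepper only: max(284/176, 2025/155) = 13.06 servings → $14.37.
carrots + sweet potato with both targets exact would need a negative amount; discard.
carrots + strawberries with both tight: 5.023 servings and 4.505 servings → $6.26.
carrots + bell pepper with both tight: 9.052 servings and 1.151 servings → $4.43.
sweet potato + strawberries with both tight: 2.061 servings and 4.192 servings → $5.22.
sweet potato + bell pepper with both tight: 3.518 servings and 1.014 servings → $2.87.
strawberries + bell pepper: intersection lies outside the first quadrant.
The minimum over all feasible corners is $2.87.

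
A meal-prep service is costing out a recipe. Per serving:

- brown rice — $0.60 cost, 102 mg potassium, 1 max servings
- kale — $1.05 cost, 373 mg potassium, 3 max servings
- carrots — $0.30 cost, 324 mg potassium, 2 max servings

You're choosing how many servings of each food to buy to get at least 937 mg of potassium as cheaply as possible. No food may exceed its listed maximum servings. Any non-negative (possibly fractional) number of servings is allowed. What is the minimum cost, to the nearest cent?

Cost per mg of potassium: carrots $0.0009, kale $0.0028, brown rice $0.0059.
Take 2 servings of carrots: +648.0 mg potassium for $0.60 (total $0.60, still need 289.0 mg).
Take 0.7748 servings of kale: +289.0 mg potassium for $0.81 (total $1.41, still need 0.0 mg).
Filling from the cheapest source first is optimal under one linear minimum: $1.41.

$1.41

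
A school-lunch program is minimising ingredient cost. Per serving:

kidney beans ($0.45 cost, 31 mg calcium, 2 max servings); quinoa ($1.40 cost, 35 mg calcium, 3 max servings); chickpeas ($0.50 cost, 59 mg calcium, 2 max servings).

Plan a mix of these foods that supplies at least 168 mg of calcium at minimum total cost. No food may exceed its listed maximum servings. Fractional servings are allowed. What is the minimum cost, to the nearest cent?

Cost per mg of calcium: chickpeas $0.0085, kidney beans $0.0145, quinoa $0.0400.
Take 2 servings of chickpeas: +118.0 mg calcium for $1.00 (total $1.00, still need 50.0 mg).
Take 1.613 servings of kidney beans: +50.0 mg calcium for $0.73 (total $1.73, still need 0.0 mg).
Filling from the cheapest source first is optimal under one linear minimum: $1.73.

$1.73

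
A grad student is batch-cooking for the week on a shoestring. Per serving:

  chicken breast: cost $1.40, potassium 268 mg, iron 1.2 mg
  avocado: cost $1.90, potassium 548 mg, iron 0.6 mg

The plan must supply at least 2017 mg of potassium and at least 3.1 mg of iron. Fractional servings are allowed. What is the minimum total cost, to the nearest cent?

An LP optimum is at a vertex; with two nutrient constraints at most two foods are used. Check each candidate.
chicken breast only: max(2017/268, 3.1/1.2) = 7.526 servings → $10.54.
avocado only: max(2017/548, 3.1/0.6) = 5.167 servings → $9.82.
chicken breast + avocado with both tight: 0.9835 servings and 3.2 servings → $7.46.
The minimum over all feasible corners is $7.46.

$7.46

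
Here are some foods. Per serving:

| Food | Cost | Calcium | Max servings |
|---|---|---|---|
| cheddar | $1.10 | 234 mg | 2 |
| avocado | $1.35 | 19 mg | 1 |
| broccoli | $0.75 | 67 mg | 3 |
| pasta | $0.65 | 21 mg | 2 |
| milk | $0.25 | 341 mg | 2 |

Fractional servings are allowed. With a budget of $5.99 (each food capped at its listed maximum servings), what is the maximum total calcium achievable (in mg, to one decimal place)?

1384.6 mg

Calcium per dollar: milk 1364, cheddar 212.7, broccoli 89.33, pasta 32.31, avocado 14.07.
Take 2 servings of milk: spends $0.50, +682.0 mg calcium (running total 682.0 mg).
Take 2 servings of cheddar: spends $2.20, +468.0 mg calcium (running total 1150.0 mg).
Take 3 servings of broccoli: spends $2.25, +201.0 mg calcium (running total 1351.0 mg).
Take 1.6 servings of pasta: spends $1.04, +33.6 mg calcium (running total 1384.6 mg).
Filling greedily by calcium-per-dollar is optimal for one linear limit, giving 1384.6 mg.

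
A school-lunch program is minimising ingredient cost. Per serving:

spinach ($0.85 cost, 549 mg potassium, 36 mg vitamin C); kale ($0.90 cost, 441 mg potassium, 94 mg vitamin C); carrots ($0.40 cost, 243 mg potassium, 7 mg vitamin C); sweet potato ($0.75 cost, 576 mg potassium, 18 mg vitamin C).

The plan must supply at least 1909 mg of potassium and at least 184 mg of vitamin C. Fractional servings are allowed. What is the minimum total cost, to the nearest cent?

$2.99

At the optimum either one food covers both requirements or two foods hit both targets exactly; no other combination can be cheaper.
spinach only: max(1909/549, 184/36) = 5.111 servings → $4.34.
kale only: max(1909/441, 184/94) = 4.329 servings → $3.90.
carrots only: max(1909/243, 184/7) = 26.29 servings → $10.51.
sweet potato only: max(1909/576, 184/18) = 10.22 servings → $7.67.
spinach + kale with both tight: 2.751 servings and 0.9038 servings → $3.15.
spinach + carrots with both targets exact would need a negative amount; discard.
spinach + sweet potato with both targets exact would need a negative amount; discard.
kale + carrots with both tight: 1.587 servings and 4.976 servings → $3.42.
kale + sweet potato with both tight: 1.55 servings and 2.127 servings → $2.99.
carrots + sweet potato: the both-tight solution has a negative serving — not a feasible corner.
The minimum over all feasible corners is $2.99.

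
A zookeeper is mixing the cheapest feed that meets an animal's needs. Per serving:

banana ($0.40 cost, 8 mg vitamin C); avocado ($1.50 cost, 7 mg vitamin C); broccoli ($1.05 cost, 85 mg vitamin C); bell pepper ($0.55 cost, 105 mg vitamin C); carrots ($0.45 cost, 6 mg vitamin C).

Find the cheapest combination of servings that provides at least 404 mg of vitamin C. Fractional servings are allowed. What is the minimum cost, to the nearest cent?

$2.12

Cost per mg of vitamin C: bell pepper $0.0052, broccoli $0.0124, banana $0.0500, carrots $0.0750, avocado $0.2143.
With no serving limits, use only bell pepper: 404 mg / 105 mg = 3.848 servings × $0.55 = $2.12.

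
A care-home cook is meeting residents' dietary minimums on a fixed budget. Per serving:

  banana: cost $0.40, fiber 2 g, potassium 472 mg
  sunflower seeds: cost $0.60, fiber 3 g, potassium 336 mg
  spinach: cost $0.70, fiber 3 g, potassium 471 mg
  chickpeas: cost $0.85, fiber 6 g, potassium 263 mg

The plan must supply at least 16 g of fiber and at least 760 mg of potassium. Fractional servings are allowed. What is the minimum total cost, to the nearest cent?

$2.28

This is a tiny linear program; its minimum lies at a vertex of the feasible set. List the vertices and price them.
banana only: max(16/2, 760/472) = 8 servings → $3.20.
sunflower seeds only: max(16/3, 760/336) = 5.333 servings → $3.20.
spinach only: max(16/3, 760/471) = 5.333 servings → $3.73.
chickpeas only: max(16/6, 760/263) = 2.89 servings → $2.46.
banana + sunflower seeds with both targets exact would need a negative amount; discard.
banana + spinach: the both-tight solution has a negative serving — not a feasible corner.
banana + chickpeas with both tight: 0.1526 servings and 2.616 servings → $2.28.
sunflower seeds + spinach: intersection lies outside the first quadrant.
sunflower seeds + chickpeas with both tight: 0.2869 servings and 2.523 servings → $2.32.
spinach + chickpeas with both tight: 0.1728 servings and 2.58 servings → $2.31.
Cheapest feasible corner: $2.28.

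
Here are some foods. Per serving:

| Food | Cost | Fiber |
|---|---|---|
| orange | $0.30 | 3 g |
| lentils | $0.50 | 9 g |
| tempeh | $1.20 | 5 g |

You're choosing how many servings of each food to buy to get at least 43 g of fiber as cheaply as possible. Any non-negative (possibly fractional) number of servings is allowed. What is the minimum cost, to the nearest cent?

$2.39

Cost per g of fiber: lentils $0.0556, orange $0.1000, tempeh $0.2400.
With no serving limits, use only lentils: 43 g / 9 g = 4.778 servings × $0.50 = $2.39.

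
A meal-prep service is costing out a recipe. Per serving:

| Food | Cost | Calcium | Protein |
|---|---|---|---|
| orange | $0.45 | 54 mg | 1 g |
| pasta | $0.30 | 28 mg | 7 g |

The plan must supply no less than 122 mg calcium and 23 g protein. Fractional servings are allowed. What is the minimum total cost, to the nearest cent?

Minimising a linear cost over {calcium ≥ 122, protein ≥ 23, servings ≥ 0} — the optimum is at a vertex, using one or two foods.
orange only: max(122/54, 23/1) = 23 servings → $10.35.
pasta only: max(122/28, 23/7) = 4.357 servings → $1.31.
orange + pasta with both tight: 0.6 servings and 3.2 servings → $1.23.
The minimum over all feasible corners is $1.23.

$1.23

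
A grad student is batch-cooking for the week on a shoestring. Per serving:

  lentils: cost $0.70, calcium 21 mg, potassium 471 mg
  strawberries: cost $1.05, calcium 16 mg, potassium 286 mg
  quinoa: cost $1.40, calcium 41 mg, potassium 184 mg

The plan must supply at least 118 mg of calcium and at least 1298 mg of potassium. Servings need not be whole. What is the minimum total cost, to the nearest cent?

This is a tiny linear program; its minimum lies at a vertex of the feasible set. List the vertices and price them.
lentils only: max(118/21, 1298/471) = 5.619 servings → $3.93.
strawberries only: max(118/16, 1298/286) = 7.375 servings → $7.74.
quinoa only: max(118/41, 1298/184) = 7.054 servings → $9.88.
lentils + strawberries: the both-tight solution has a negative serving — not a feasible corner.
lentils + quinoa with both tight: 2.04 servings and 1.833 servings → $3.99.
strawberries + quinoa with both tight: 3.588 servings and 1.478 servings → $5.84.
Cheapest feasible corner: $3.93.

$3.93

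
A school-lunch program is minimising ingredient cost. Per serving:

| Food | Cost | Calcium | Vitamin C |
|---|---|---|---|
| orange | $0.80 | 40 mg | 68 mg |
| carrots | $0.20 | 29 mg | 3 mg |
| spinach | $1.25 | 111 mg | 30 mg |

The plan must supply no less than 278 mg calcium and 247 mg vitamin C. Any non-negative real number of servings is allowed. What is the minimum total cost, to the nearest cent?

At the optimum either one food covers both requirements or two foods hit both targets exactly; no other combination can be cheaper.
orange only: max(278/40, 247/68) = 6.95 servings → $5.56.
carrots only: max(278/29, 247/3) = 82.33 servings → $16.47.
spinach only: max(278/111, 247/30) = 8.233 servings → $10.29.
orange + carrots with both tight: 3.417 servings and 4.873 servings → $3.71.
orange + spinach with both tight: 3.005 servings and 1.422 servings → $4.18.
carrots + spinach: intersection lies outside the first quadrant.
Cheapest feasible corner: $3.71.

$3.71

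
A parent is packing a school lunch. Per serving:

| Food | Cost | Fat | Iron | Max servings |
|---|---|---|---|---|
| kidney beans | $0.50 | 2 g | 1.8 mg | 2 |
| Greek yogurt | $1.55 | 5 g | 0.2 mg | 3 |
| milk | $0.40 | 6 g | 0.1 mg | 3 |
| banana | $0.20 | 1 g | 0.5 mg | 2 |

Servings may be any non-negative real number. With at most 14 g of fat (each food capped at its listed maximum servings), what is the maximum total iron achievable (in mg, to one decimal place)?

Iron per g fat: kidney beans 0.9, banana 0.5, Greek yogurt 0.04, milk 0.01667.
Take 2 servings of kidney beans: uses 4 g fat, +3.6 mg iron (running total 3.6 mg).
Take 2 servings of banana: uses 2 g fat, +1.0 mg iron (running total 4.6 mg).
Take 1.6 servings of Greek yogurt: uses 8 g fat, +0.3 mg iron (running total 4.9 mg).
Filling greedily by iron-per-g fat is optimal for one linear limit, giving 4.9 mg.

4.9 mg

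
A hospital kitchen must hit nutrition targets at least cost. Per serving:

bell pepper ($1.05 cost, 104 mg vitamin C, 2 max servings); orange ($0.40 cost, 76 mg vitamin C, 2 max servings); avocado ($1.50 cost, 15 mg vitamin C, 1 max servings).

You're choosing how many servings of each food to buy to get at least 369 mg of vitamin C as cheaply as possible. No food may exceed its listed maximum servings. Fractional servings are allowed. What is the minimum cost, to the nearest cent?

$3.80

Cost per mg of vitamin C: orange $0.0053, bell pepper $0.0101, avocado $0.1000.
Take 2 servings of orange: +152.0 mg vitamin C for $0.80 (total $0.80, still need 217.0 mg).
Take 2 servings of bell pepper: +208.0 mg vitamin C for $2.10 (total $2.90, still need 9.0 mg).
Take 0.6 servings of avocado: +9.0 mg vitamin C for $0.90 (total $3.80, still need 0.0 mg).
Greedy by cheapest-per-mg is optimal for a single linear constraint, so the minimum cost is $3.80.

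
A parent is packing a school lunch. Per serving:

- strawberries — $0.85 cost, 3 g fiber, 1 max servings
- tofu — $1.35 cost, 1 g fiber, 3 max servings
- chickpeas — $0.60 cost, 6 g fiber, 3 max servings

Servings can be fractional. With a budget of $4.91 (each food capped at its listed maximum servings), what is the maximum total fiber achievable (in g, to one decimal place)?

Fiber per dollar: chickpeas 10, strawberries 3.529, tofu 0.7407.
Take 3 servings of chickpeas: spends $1.80, +18.0 g fiber (running total 18.0 g).
Take 1 serving of strawberries: spends $0.85, +3.0 g fiber (running total 21.0 g).
Take 1.674 servings of tofu: spends $2.26, +1.7 g fiber (running total 22.7 g).
Filling greedily by fiber-per-dollar is optimal for one linear limit, giving 22.7 g.

22.7 g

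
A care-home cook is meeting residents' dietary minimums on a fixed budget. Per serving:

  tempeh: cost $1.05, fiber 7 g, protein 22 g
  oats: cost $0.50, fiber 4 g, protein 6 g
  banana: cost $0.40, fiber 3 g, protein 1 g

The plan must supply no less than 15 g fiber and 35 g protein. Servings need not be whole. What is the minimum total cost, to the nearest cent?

$2.07

The cheapest plan sits at a corner of the feasible region — with two constraints it uses at most two foods.
tempeh only: max(15/7, 35/22) = 2.143 servings → $2.25.
oats only: max(15/4, 35/6) = 5.833 servings → $2.92.
banana only: max(15/3, 35/1) = 35 servings → $14.00.
tempeh + oats with both tight: 1.087 servings and 1.848 servings → $2.07.
tempeh + banana with both tight: 1.525 servings and 1.441 servings → $2.18.
oats + banana with both targets exact would need a negative amount; discard.
Cheapest feasible corner: $2.07.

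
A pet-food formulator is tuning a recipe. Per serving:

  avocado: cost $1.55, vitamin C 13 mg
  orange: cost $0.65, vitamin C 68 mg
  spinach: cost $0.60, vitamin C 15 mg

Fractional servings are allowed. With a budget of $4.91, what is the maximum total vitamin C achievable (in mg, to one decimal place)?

513.7 mg

Vitamin C per dollar: orange 104.6, spinach 25, avocado 8.387.
With no serving limits, spend the whole cost allowance on orange: $4.91 / $0.65 × 68 mg = 513.7 mg.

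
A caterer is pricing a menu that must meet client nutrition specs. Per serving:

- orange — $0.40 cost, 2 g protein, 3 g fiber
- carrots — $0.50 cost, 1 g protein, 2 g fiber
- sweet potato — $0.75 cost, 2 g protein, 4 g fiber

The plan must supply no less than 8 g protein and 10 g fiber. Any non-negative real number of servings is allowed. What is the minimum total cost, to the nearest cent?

A basic optimal solution has at most two foods positive. Try each food alone and each pair with both targets met exactly.
orange only: max(8/2, 10/3) = 4 servings → $1.60.
carrots only: max(8/1, 10/2) = 8 servings → $4.00.
sweet potato only: max(8/2, 10/4) = 4 servings → $3.00.
orange + carrots: intersection lies outside the first quadrant.
orange + sweet potato: intersection lies outside the first quadrant.
carrots + sweet potato (both tight): parallel constraints — no distinct corner.
So the least-cost plan costs $1.60.

$1.60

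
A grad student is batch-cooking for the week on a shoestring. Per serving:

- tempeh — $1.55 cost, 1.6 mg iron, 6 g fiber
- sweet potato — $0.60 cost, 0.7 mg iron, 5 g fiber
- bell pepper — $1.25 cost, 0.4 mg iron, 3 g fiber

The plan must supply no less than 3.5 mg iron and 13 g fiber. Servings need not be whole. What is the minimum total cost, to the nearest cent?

$3.00

For a min-cost LP with two ≥-constraints, a basic feasible solution has at most two positive variables.
tempeh only: max(3.5/1.6, 13/6) = 2.188 servings → $3.39.
sweet potato only: max(3.5/0.7, 13/5) = 5 servings → $3.00.
bell pepper only: max(3.5/0.4, 13/3) = 8.75 servings → $10.94.
tempeh + sweet potato: the both-tight solution has a negative serving — not a feasible corner.
tempeh + bell pepper: the both-tight solution has a negative serving — not a feasible corner.
sweet potato + bell pepper with both targets exact would need a negative amount; discard.
The minimum over all feasible corners is $3.00.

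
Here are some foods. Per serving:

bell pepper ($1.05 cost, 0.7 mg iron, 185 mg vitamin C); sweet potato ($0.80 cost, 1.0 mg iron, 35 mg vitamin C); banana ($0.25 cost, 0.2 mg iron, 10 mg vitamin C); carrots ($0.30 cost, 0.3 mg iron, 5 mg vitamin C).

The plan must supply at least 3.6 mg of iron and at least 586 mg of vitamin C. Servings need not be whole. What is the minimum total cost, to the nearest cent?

$4.28

Compare the cost at each extreme point of the feasible region.
bell pepper only: max(3.6/0.7, 586/185) = 5.143 servings → $5.40.
sweet potato only: max(3.6/1.0, 586/35) = 16.74 servings → $13.39.
banana only: max(3.6/0.2, 586/10) = 58.6 servings → $14.65.
carrots only: max(3.6/0.3, 586/5) = 117.2 servings → $35.16.
bell pepper + sweet potato with both tight: 2.866 servings and 1.594 servings → $4.28.
bell pepper + banana with both tight: 2.707 servings and 8.527 servings → $4.97.
bell pepper + carrots with both tight: 3.035 servings and 4.919 servings → $4.66.
sweet potato + banana: intersection lies outside the first quadrant.
sweet potato + carrots: intersection lies outside the first quadrant.
banana + carrots: intersection lies outside the first quadrant.
The minimum over all feasible corners is $4.28.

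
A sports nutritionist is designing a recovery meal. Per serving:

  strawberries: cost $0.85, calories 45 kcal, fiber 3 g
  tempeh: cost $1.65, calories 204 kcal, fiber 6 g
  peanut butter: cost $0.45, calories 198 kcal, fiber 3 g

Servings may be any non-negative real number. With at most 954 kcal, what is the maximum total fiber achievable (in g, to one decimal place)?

63.6 g

Fiber per kcal: strawberries 0.06667, tempeh 0.02941, peanut butter 0.01515.
With no serving limits, spend the whole calories allowance on strawberries: 954 kcal / 45 kcal × 3 g = 63.6 g.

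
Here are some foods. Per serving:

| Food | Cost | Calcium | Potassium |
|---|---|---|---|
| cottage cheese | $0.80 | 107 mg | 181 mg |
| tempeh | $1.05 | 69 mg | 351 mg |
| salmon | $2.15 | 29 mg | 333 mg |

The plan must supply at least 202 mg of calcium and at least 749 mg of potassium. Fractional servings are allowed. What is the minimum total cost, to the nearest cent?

$2.44

A basic optimal solution has at most two foods positive. Try each food alone and each pair with both targets met exactly.
cottage cheese only: max(202/107, 749/181) = 4.138 servings → $3.31.
tempeh only: max(202/69, 749/351) = 2.928 servings → $3.07.
salmon only: max(202/29, 749/333) = 6.966 servings → $14.98.
cottage cheese + tempeh with both tight: 0.7668 servings and 1.739 servings → $2.44.
cottage cheese + salmon with both tight: 1.499 servings and 1.434 servings → $4.28.
tempeh + salmon with both targets exact would need a negative amount; discard.
The minimum over all feasible corners is $2.44.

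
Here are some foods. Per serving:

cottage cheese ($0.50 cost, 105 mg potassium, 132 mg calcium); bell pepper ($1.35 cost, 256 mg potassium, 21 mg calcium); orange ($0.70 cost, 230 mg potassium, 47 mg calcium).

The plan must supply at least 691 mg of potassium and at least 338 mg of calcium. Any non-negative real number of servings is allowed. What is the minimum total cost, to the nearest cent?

$2.42

Check every corner: each single food scaled to meet both minima, and each pair solved so both constraints bind.
cottage cheese only: max(691/105, 338/132) = 6.581 servings → $3.29.
bell pepper only: max(691/256, 338/21) = 16.1 servings → $21.73.
orange only: max(691/230, 338/47) = 7.191 servings → $5.03.
cottage cheese + bell pepper with both tight: 2.28 servings and 1.764 servings → $3.52.
cottage cheese + orange with both tight: 1.78 servings and 2.192 servings → $2.42.
bell pepper + orange with both targets exact would need a negative amount; discard.
Cheapest feasible corner: $2.42.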